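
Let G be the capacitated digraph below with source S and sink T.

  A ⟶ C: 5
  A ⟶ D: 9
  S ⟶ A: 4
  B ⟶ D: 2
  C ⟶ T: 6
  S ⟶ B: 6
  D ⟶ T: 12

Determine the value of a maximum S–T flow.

Augment S→A→C→T: bottleneck 4, flow now 4.
Augment S→B→D→T: bottleneck 2, flow now 6.
No augmenting path remains; maximum flow = 6.
In the residual graph, reachable from S: {S, B}.
Min-cut edges: S→A (4), B→D (2); capacity 4 + 2 = 6.
This cut is saturated, so no flow can exceed 6.

6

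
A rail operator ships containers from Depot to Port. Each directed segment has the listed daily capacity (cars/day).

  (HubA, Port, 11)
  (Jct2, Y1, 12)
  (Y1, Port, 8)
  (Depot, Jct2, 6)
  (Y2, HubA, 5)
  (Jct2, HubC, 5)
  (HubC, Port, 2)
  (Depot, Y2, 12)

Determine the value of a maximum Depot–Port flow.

11

Augment Depot→Y2→HubA→Port: bottleneck 5, flow now 5.
Augment Depot→Jct2→HubC→Port: bottleneck 2, flow now 7.
Augment Depot→Jct2→Y1→Port: bottleneck 4, flow now 11.
No augmenting path remains; maximum flow = 11.
In the residual graph, reachable from Depot: {Depot, Y2}.
Min-cut edges: Depot→Jct2 (6), Y2→HubA (5); capacity 6 + 5 = 11.
This cut is saturated, so no flow can exceed 11.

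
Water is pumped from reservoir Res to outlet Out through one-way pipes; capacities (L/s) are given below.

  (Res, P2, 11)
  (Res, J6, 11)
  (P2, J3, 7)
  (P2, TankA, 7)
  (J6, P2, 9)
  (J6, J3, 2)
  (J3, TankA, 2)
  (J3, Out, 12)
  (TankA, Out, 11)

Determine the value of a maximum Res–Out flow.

16

Augment Res→P2→J3→Out: bottleneck 7, flow now 7.
Augment Res→P2→TankA→Out: bottleneck 4, flow now 11.
Augment Res→J6→J3→Out: bottleneck 2, flow now 13.
Augment Res→J6→P2→TankA→Out: bottleneck 3, flow now 16.
No augmenting path remains; maximum flow = 16.
In the residual graph, reachable from Res: {Res, P2, J6}.
Min-cut edges: P2→J3 (7), P2→TankA (7), J6→J3 (2); capacity 7 + 7 + 2 = 16.
This cut is saturated, so no flow can exceed 16.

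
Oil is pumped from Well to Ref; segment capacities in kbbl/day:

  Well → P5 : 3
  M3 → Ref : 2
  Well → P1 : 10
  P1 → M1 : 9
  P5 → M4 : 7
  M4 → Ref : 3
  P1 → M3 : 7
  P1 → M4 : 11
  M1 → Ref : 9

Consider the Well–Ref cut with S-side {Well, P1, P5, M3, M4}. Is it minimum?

No — its capacity is 14, but the minimum cut has capacity 13.

Given cut capacity: 9 + 2 + 3 = 14.
Augment Well→P1→M1→Ref: bottleneck 9, flow now 9.
Augment Well→P1→M3→Ref: bottleneck 1, flow now 10.
Augment Well→P5→M4→Ref: bottleneck 3, flow now 13.
No augmenting path remains; maximum flow = 13.
In the residual graph, reachable from Well: {Well}.
Min-cut edges: Well→P1 (10), Well→P5 (3); capacity 10 + 3 = 13.
Cut capacity 14 exceeds the max flow 13, so it is not minimum.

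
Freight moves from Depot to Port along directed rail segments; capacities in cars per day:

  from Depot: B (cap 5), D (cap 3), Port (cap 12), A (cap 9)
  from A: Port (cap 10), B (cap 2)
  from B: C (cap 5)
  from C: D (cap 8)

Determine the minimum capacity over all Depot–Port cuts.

21

Augment Depot→Port: bottleneck 12, flow now 12.
Augment Depot→A→Port: bottleneck 9, flow now 21.
No augmenting path remains; maximum flow = 21.
By max-flow min-cut, the minimum cut capacity equals the max flow.
In the residual graph, reachable from Depot: {Depot, B, C, D}.
Min-cut edges: Depot→A (9), Depot→Port (12); capacity 9 + 12 = 21.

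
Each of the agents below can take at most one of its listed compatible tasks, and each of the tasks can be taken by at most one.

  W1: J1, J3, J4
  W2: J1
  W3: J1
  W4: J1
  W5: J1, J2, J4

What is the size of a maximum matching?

3

Unit-capacity flow: source→left, listed edges, right→sink; max matching = max flow.
Augmenting path W1→J1 (+1); matched 1.
Augmenting path W5→J2 (+1); matched 2.
Augmenting path W2→J1→W1→J3 (+1); matched 3.
No augmenting path remains; maximum matching = 3.
König certificate: {W1, W5, J1} is a vertex cover of size 3 (every listed pair touches it), so no matching can be larger.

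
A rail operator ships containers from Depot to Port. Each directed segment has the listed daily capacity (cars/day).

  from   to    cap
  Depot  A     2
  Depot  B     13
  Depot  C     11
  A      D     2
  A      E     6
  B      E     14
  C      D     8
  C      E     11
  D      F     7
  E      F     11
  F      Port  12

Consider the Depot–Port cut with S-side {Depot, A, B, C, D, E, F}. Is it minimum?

Yes — it is a minimum cut (capacity 12).

Given cut capacity: 12 = 12.
Augment Depot→A→D→F→Port: bottleneck 2, flow now 2.
Augment Depot→B→E→F→Port: bottleneck 10, flow now 12.
No augmenting path remains; maximum flow = 12.
Cut capacity 12 equals the max flow, so it is a minimum cut.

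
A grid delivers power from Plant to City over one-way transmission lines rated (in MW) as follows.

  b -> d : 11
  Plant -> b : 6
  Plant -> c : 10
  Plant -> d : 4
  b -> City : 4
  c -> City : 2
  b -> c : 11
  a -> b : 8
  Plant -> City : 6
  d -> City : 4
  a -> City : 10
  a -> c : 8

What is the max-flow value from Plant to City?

Augment Plant→City: bottleneck 6, flow now 6.
Augment Plant→b→City: bottleneck 4, flow now 10.
Augment Plant→c→City: bottleneck 2, flow now 12.
Augment Plant→d→City: bottleneck 4, flow now 16.
No augmenting path remains; maximum flow = 16.
In the residual graph, reachable from Plant: {Plant, b, c, d}.
Min-cut edges: Plant→City (6), b→City (4), c→City (2), d→City (4); capacity 6 + 4 + 2 + 4 = 16.
This cut is saturated, so no flow can exceed 16.

16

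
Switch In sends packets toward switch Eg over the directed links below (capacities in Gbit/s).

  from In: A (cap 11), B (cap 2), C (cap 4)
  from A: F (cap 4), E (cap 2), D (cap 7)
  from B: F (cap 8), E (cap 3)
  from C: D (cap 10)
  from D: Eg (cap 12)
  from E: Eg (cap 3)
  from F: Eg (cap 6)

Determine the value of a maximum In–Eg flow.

17

Augment In→A→D→Eg: bottleneck 7, flow now 7.
Augment In→A→E→Eg: bottleneck 2, flow now 9.
Augment In→A→F→Eg: bottleneck 2, flow now 11.
Augment In→B→E→Eg: bottleneck 1, flow now 12.
Augment In→B→F→Eg: bottleneck 1, flow now 13.
Augment In→C→D→Eg: bottleneck 4, flow now 17.
No augmenting path remains; maximum flow = 17.
In the residual graph, reachable from In: {In}.
Min-cut edges: In→A (11), In→B (2), In→C (4); capacity 11 + 2 + 4 = 17.
This cut is saturated, so no flow can exceed 17.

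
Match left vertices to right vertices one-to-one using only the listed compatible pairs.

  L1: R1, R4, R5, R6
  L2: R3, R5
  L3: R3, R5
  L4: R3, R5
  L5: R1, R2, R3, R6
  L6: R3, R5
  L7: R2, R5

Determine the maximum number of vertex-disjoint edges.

Unit-capacity flow: source→left, listed edges, right→sink; max matching = max flow.
Augmenting path L1→R1 (+1); matched 1.
Augmenting path L2→R3 (+1); matched 2.
Augmenting path L3→R5 (+1); matched 3.
Augmenting path L5→R2 (+1); matched 4.
Augmenting path L7→R2→L5→R6 (+1); matched 5.
No augmenting path remains; maximum matching = 5.
König certificate: {L1, L5, L7, R3, R5} is a vertex cover of size 5 (every listed pair touches it), so no matching can be larger.

5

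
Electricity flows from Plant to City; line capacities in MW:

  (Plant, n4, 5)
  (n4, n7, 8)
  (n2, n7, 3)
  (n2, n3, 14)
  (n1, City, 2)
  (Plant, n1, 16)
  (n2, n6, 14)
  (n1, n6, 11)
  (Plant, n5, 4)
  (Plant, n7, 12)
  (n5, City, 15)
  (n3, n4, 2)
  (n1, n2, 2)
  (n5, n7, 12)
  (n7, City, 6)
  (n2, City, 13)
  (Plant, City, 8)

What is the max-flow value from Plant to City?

Augment Plant→City: bottleneck 8, flow now 8.
Augment Plant→n1→City: bottleneck 2, flow now 10.
Augment Plant→n5→City: bottleneck 4, flow now 14.
Augment Plant→n7→City: bottleneck 6, flow now 20.
Augment Plant→n1→n2→City: bottleneck 2, flow now 22.
No augmenting path remains; maximum flow = 22.
In the residual graph, reachable from Plant: {Plant, n1, n4, n6, n7}.
Min-cut edges: Plant→n5 (4), Plant→City (8), n1→n2 (2), n1→City (2), n7→City (6); capacity 4 + 8 + 2 + 2 + 6 = 22.
This cut is saturated, so no flow can exceed 22.

22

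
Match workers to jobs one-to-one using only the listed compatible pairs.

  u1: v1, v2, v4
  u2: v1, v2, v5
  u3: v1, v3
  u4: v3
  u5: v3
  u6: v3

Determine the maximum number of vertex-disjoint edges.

Unit-capacity flow: source→left, listed edges, right→sink; max matching = max flow.
Augmenting path u1→v1 (+1); matched 1.
Augmenting path u2→v2 (+1); matched 2.
Augmenting path u3→v3 (+1); matched 3.
Augmenting path u4→v3→u3→v1→u1→v4 (+1); matched 4.
No augmenting path remains; maximum matching = 4.
König certificate: {u1, u2, u3, v3} is a vertex cover of size 4 (every listed pair touches it), so no matching can be larger.

4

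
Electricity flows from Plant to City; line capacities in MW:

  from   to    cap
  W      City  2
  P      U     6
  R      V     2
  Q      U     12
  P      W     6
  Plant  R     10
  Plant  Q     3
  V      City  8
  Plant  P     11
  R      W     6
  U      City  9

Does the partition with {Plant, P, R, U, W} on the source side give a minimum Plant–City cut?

Given cut capacity: 3 + 2 + 9 + 2 = 16.
Augment Plant→P→U→City: bottleneck 6, flow now 6.
Augment Plant→P→W→City: bottleneck 2, flow now 8.
Augment Plant→Q→U→City: bottleneck 3, flow now 11.
Augment Plant→R→V→City: bottleneck 2, flow now 13.
No augmenting path remains; maximum flow = 13.
In the residual graph, reachable from Plant: {Plant, P, R, W}.
Min-cut edges: Plant→Q (3), P→U (6), R→V (2), W→City (2); capacity 3 + 6 + 2 + 2 = 13.
Cut capacity 16 exceeds the max flow 13, so it is not minimum.

No — its capacity is 16, but the minimum cut has capacity 13.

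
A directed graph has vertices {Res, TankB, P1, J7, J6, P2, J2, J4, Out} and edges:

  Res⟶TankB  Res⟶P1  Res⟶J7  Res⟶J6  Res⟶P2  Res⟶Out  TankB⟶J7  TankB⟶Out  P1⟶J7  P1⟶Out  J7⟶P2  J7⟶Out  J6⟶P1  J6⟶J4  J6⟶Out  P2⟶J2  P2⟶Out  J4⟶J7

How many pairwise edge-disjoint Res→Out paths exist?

6

Assign every edge capacity 1; by Menger, the answer equals the max flow.
Path Res→Out (+1); total 1.
Path Res→TankB→Out (+1); total 2.
Path Res→P1→Out (+1); total 3.
Path Res→J7→Out (+1); total 4.
Path Res→J6→Out (+1); total 5.
Path Res→P2→Out (+1); total 6.
No residual Res→Out path; max flow = 6.
Certifying cut of size 6: {Res→J6, Res→J7, Res→Out, Res→P1, Res→P2, Res→TankB}.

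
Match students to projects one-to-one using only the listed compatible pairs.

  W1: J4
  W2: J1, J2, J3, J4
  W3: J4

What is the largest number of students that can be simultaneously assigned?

Unit-capacity flow: source→left, listed edges, right→sink; max matching = max flow.
Augmenting path W1→J4 (+1); matched 1.
Augmenting path W2→J1 (+1); matched 2.
No augmenting path remains; maximum matching = 2.
König certificate: {W2, J4} is a vertex cover of size 2 (every listed pair touches it), so no matching can be larger.

2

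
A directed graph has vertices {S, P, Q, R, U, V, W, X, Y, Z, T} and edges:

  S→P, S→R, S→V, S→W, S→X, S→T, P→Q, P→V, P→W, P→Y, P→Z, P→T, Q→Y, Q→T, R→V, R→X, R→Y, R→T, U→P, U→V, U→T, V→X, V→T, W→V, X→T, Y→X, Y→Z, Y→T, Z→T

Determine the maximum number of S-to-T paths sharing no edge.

Assign every edge capacity 1; by Menger, the answer equals the max flow.
Path S→T (+1); total 1.
Path S→P→T (+1); total 2.
Path S→R→T (+1); total 3.
Path S→V→T (+1); total 4.
Path S→X→T (+1); total 5.
No residual S→T path; max flow = 5.
Certifying cut of size 5: {S→P, S→R, S→T, V→T, X→T}.

5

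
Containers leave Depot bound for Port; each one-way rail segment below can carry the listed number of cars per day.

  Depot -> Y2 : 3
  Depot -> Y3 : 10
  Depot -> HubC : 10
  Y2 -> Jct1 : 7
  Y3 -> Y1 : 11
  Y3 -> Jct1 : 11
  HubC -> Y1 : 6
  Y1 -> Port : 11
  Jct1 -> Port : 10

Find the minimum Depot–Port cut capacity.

19

Augment Depot→Y2→Jct1→Port: bottleneck 3, flow now 3.
Augment Depot→Y3→Y1→Port: bottleneck 10, flow now 13.
Augment Depot→HubC→Y1→Port: bottleneck 1, flow now 14.
Augment Depot→HubC→Y1→Y3→Jct1→Port: bottleneck 5, flow now 19. (uses reverse residual edge)
No augmenting path remains; maximum flow = 19.
By max-flow min-cut, the minimum cut capacity equals the max flow.
In the residual graph, reachable from Depot: {Depot, HubC}.
Min-cut edges: Depot→Y2 (3), Depot→Y3 (10), HubC→Y1 (6); capacity 3 + 10 + 6 = 19.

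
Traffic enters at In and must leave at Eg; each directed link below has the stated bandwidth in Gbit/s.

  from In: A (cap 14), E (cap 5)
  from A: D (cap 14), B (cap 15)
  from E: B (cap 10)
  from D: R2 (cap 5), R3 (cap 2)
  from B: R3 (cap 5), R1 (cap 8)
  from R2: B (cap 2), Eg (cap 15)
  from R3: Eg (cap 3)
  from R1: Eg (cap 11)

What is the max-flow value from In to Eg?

Augment In→A→D→R2→Eg: bottleneck 5, flow now 5.
Augment In→A→D→R3→Eg: bottleneck 2, flow now 7.
Augment In→A→B→R3→Eg: bottleneck 1, flow now 8.
Augment In→A→B→R1→Eg: bottleneck 6, flow now 14.
Augment In→E→B→R1→Eg: bottleneck 2, flow now 16.
No augmenting path remains; maximum flow = 16.
In the residual graph, reachable from In: {In, A, E, D, B, R3}.
Min-cut edges: D→R2 (5), B→R1 (8), R3→Eg (3); capacity 5 + 8 + 3 = 16.
This cut is saturated, so no flow can exceed 16.

16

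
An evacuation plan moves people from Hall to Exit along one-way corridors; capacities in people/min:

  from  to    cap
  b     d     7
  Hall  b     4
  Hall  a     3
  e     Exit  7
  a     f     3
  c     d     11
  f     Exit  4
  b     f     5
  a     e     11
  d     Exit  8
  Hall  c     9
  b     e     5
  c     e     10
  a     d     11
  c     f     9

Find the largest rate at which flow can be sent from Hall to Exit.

16

Augment Hall→a→d→Exit: bottleneck 3, flow now 3.
Augment Hall→b→d→Exit: bottleneck 4, flow now 7.
Augment Hall→c→d→Exit: bottleneck 1, flow now 8.
Augment Hall→c→e→Exit: bottleneck 7, flow now 15.
Augment Hall→c→f→Exit: bottleneck 1, flow now 16.
No augmenting path remains; maximum flow = 16.
In the residual graph, reachable from Hall: {Hall}.
Min-cut edges: Hall→a (3), Hall→b (4), Hall→c (9); capacity 3 + 4 + 9 = 16.
This cut is saturated, so no flow can exceed 16.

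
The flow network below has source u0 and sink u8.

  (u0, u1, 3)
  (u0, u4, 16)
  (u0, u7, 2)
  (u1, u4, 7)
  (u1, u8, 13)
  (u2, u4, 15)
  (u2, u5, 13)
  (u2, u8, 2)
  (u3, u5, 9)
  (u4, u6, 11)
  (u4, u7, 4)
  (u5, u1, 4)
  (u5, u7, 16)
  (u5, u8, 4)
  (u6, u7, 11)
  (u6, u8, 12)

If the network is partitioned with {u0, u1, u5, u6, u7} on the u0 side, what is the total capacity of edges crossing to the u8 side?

52

Edges leaving {u0, u1, u5, u6, u7}: u0→u4 (16), u1→u4 (7), u1→u8 (13), u5→u8 (4), u6→u8 (12).
Cut capacity = 16 + 7 + 13 + 4 + 12 = 52.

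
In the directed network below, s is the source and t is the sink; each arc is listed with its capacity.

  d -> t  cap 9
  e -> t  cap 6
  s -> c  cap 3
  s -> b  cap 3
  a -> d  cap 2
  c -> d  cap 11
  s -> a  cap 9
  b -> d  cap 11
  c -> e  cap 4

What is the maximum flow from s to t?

8

Augment s→a→d→t: bottleneck 2, flow now 2.
Augment s→b→d→t: bottleneck 3, flow now 5.
Augment s→c→d→t: bottleneck 3, flow now 8.
No augmenting path remains; maximum flow = 8.
In the residual graph, reachable from s: {s, a}.
Min-cut edges: s→b (3), s→c (3), a→d (2); capacity 3 + 3 + 2 = 8.
This cut is saturated, so no flow can exceed 8.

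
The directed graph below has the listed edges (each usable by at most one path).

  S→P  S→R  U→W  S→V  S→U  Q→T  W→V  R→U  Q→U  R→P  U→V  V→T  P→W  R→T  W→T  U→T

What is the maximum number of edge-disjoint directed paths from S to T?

Assign every edge capacity 1; by Menger, the answer equals the max flow.
Path S→R→T (+1); total 1.
Path S→U→T (+1); total 2.
Path S→V→T (+1); total 3.
Path S→P→W→T (+1); total 4.
No residual S→T path; max flow = 4.
Certifying cut of size 4: {S→P, S→R, S→U, S→V}.

4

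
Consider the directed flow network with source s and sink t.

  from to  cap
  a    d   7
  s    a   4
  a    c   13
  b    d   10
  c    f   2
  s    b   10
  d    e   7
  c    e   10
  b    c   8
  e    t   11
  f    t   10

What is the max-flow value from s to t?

13

Augment s→a→c→e→t: bottleneck 4, flow now 4.
Augment s→b→c→e→t: bottleneck 6, flow now 10.
Augment s→b→c→f→t: bottleneck 2, flow now 12.
Augment s→b→d→e→t: bottleneck 1, flow now 13.
No augmenting path remains; maximum flow = 13.
In the residual graph, reachable from s: {s, a, b, c, d, e}.
Min-cut edges: c→f (2), e→t (11); capacity 2 + 11 = 13.
This cut is saturated, so no flow can exceed 13.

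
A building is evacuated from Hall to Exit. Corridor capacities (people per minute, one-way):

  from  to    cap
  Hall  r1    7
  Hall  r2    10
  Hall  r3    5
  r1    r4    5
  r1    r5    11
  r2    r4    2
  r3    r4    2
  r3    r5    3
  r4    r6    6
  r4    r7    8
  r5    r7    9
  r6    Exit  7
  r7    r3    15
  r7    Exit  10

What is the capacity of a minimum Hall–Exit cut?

14

Augment Hall→r1→r4→r6→Exit: bottleneck 5, flow now 5.
Augment Hall→r1→r5→r7→Exit: bottleneck 2, flow now 7.
Augment Hall→r2→r4→r6→Exit: bottleneck 1, flow now 8.
Augment Hall→r2→r4→r7→Exit: bottleneck 1, flow now 9.
Augment Hall→r3→r4→r7→Exit: bottleneck 2, flow now 11.
Augment Hall→r3→r5→r7→Exit: bottleneck 3, flow now 14.
No augmenting path remains; maximum flow = 14.
By max-flow min-cut, the minimum cut capacity equals the max flow.
In the residual graph, reachable from Hall: {Hall, r2}.
Min-cut edges: Hall→r1 (7), Hall→r3 (5), r2→r4 (2); capacity 7 + 5 + 2 = 14.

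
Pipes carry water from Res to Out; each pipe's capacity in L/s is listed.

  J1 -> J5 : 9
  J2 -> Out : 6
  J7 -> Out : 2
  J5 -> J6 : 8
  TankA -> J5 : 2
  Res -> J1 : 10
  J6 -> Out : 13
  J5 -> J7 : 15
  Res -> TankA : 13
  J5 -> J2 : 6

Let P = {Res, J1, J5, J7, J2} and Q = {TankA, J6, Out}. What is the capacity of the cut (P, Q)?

29

Edges leaving {Res, J1, J5, J7, J2}: Res→TankA (13), J5→J6 (8), J7→Out (2), J2→Out (6).
Cut capacity = 13 + 8 + 2 + 6 = 29.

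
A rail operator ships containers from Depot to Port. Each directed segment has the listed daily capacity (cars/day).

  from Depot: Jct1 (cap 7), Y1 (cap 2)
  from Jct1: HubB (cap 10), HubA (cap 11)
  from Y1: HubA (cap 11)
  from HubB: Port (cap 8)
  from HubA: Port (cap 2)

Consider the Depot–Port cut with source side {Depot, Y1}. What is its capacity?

18

Edges leaving {Depot, Y1}: Depot→Jct1 (7), Y1→HubA (11).
Cut capacity = 7 + 11 = 18.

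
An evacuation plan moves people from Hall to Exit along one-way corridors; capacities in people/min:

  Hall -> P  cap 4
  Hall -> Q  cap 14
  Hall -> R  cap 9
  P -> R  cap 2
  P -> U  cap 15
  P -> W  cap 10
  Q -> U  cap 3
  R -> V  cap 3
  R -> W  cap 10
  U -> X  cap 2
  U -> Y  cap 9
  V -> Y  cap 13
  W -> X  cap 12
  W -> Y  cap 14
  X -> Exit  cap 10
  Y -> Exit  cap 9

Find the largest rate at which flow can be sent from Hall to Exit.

Augment Hall→P→U→X→Exit: bottleneck 2, flow now 2.
Augment Hall→P→U→Y→Exit: bottleneck 2, flow now 4.
Augment Hall→Q→U→Y→Exit: bottleneck 3, flow now 7.
Augment Hall→R→V→Y→Exit: bottleneck 3, flow now 10.
Augment Hall→R→W→X→Exit: bottleneck 6, flow now 16.
No augmenting path remains; maximum flow = 16.
In the residual graph, reachable from Hall: {Hall, Q}.
Min-cut edges: Hall→P (4), Hall→R (9), Q→U (3); capacity 4 + 9 + 3 = 16.
This cut is saturated, so no flow can exceed 16.

16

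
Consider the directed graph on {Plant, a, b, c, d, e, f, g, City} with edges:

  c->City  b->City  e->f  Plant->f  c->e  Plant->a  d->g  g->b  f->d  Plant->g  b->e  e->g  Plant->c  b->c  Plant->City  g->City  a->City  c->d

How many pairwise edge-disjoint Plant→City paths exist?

5

Assign every edge capacity 1; by Menger, the answer equals the max flow.
Path Plant→City (+1); total 1.
Path Plant→a→City (+1); total 2.
Path Plant→c→City (+1); total 3.
Path Plant→g→City (+1); total 4.
Path Plant→f→d→g→b→City (+1); total 5.
No residual Plant→City path; max flow = 5.
Certifying cut of size 5: {Plant→City, Plant→a, Plant→c, Plant→f, Plant→g}.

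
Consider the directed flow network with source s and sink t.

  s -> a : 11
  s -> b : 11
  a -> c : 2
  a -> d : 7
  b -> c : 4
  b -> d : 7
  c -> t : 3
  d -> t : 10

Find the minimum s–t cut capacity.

13

Augment s→a→c→t: bottleneck 2, flow now 2.
Augment s→a→d→t: bottleneck 7, flow now 9.
Augment s→b→c→t: bottleneck 1, flow now 10.
Augment s→b→d→t: bottleneck 3, flow now 13.
No augmenting path remains; maximum flow = 13.
By max-flow min-cut, the minimum cut capacity equals the max flow.
In the residual graph, reachable from s: {s, a, b, c, d}.
Min-cut edges: c→t (3), d→t (10); capacity 3 + 10 = 13.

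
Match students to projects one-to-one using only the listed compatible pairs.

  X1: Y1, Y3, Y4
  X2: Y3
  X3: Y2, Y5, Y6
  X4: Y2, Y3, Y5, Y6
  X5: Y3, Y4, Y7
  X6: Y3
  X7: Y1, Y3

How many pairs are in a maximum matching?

Unit-capacity flow: source→left, listed edges, right→sink; max matching = max flow.
Augmenting path X1→Y1 (+1); matched 1.
Augmenting path X2→Y3 (+1); matched 2.
Augmenting path X3→Y2 (+1); matched 3.
Augmenting path X4→Y5 (+1); matched 4.
Augmenting path X5→Y4 (+1); matched 5.
Augmenting path X7→Y1→X1→Y4→X5→Y7 (+1); matched 6.
No augmenting path remains; maximum matching = 6.
König certificate: {X1, X3, X4, X5, X7, Y3} is a vertex cover of size 6 (every listed pair touches it), so no matching can be larger.

6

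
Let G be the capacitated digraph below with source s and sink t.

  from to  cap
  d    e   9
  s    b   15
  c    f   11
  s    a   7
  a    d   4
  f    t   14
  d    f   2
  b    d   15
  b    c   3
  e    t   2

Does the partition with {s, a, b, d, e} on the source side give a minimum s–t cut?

Yes — it is a minimum cut (capacity 7).

Given cut capacity: 3 + 2 + 2 = 7.
Augment s→a→d→e→t: bottleneck 2, flow now 2.
Augment s→a→d→f→t: bottleneck 2, flow now 4.
Augment s→b→c→f→t: bottleneck 3, flow now 7.
No augmenting path remains; maximum flow = 7.
Cut capacity 7 equals the max flow, so it is a minimum cut.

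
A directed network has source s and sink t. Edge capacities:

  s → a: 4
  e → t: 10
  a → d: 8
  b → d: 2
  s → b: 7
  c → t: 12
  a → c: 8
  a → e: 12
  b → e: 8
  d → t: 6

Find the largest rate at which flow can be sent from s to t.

11

Augment s→a→c→t: bottleneck 4, flow now 4.
Augment s→b→d→t: bottleneck 2, flow now 6.
Augment s→b→e→t: bottleneck 5, flow now 11.
No augmenting path remains; maximum flow = 11.
In the residual graph, reachable from s: {s}.
Min-cut edges: s→a (4), s→b (7); capacity 4 + 7 = 11.
This cut is saturated, so no flow can exceed 11.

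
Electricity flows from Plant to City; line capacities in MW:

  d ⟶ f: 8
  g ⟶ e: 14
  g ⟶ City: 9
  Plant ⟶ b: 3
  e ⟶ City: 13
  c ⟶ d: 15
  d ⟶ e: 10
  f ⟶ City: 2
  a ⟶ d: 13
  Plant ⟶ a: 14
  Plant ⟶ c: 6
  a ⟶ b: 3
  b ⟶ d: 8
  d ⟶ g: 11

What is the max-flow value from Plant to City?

Augment Plant→a→d→e→City: bottleneck 10, flow now 10.
Augment Plant→a→d→f→City: bottleneck 2, flow now 12.
Augment Plant→a→d→g→City: bottleneck 1, flow now 13.
Augment Plant→b→d→g→City: bottleneck 3, flow now 16.
Augment Plant→c→d→g→City: bottleneck 5, flow now 21.
Augment Plant→c→d→g→e→City: bottleneck 1, flow now 22.
Augment Plant→a→b→d→g→e→City: bottleneck 1, flow now 23.
No augmenting path remains; maximum flow = 23.
In the residual graph, reachable from Plant: {Plant}.
Min-cut edges: Plant→a (14), Plant→b (3), Plant→c (6); capacity 14 + 3 + 6 = 23.
This cut is saturated, so no flow can exceed 23.

23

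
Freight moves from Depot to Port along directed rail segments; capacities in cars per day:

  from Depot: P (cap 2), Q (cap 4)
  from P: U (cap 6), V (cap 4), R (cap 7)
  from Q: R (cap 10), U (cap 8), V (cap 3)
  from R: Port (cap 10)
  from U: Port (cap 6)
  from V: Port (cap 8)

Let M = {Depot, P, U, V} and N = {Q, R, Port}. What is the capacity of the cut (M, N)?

Edges leaving {Depot, P, U, V}: Depot→Q (4), P→R (7), U→Port (6), V→Port (8).
Cut capacity = 4 + 7 + 6 + 8 = 25.

25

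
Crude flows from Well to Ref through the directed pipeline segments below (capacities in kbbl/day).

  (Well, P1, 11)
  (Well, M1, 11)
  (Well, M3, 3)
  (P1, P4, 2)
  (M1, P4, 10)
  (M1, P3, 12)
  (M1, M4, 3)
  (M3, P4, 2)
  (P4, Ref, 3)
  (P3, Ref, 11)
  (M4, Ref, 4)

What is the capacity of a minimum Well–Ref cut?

14

Augment Well→P1→P4→Ref: bottleneck 2, flow now 2.
Augment Well→M1→P4→Ref: bottleneck 1, flow now 3.
Augment Well→M1→P3→Ref: bottleneck 10, flow now 13.
Augment Well→M3→P4→M1→P3→Ref: bottleneck 1, flow now 14. (uses reverse residual edge)
No augmenting path remains; maximum flow = 14.
By max-flow min-cut, the minimum cut capacity equals the max flow.
In the residual graph, reachable from Well: {Well, P1, M3, P4}.
Min-cut edges: Well→M1 (11), P4→Ref (3); capacity 11 + 3 = 14.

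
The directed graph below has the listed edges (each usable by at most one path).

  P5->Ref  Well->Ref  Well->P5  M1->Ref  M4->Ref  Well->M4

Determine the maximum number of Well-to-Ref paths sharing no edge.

3

Assign every edge capacity 1; by Menger, the answer equals the max flow.
Path Well→Ref (+1); total 1.
Path Well→P5→Ref (+1); total 2.
Path Well→M4→Ref (+1); total 3.
No residual Well→Ref path; max flow = 3.
Certifying cut of size 3: {Well→M4, Well→P5, Well→Ref}.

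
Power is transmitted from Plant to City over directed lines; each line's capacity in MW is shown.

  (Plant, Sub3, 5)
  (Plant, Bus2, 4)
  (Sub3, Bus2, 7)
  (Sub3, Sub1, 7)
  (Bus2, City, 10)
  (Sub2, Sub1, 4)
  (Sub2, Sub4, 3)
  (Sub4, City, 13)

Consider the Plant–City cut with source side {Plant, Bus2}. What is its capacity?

15

Edges leaving {Plant, Bus2}: Plant→Sub3 (5), Bus2→City (10).
Cut capacity = 5 + 10 = 15.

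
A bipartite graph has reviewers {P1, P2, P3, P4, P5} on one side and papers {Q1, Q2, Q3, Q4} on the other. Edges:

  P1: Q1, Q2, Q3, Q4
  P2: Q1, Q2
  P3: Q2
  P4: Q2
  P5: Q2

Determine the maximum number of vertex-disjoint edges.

3

Unit-capacity flow: source→left, listed edges, right→sink; max matching = max flow.
Augmenting path P1→Q1 (+1); matched 1.
Augmenting path P2→Q2 (+1); matched 2.
Augmenting path P3→Q2→P2→Q1→P1→Q3 (+1); matched 3.
No augmenting path remains; maximum matching = 3.
König certificate: {P1, P2, Q2} is a vertex cover of size 3 (every listed pair touches it), so no matching can be larger.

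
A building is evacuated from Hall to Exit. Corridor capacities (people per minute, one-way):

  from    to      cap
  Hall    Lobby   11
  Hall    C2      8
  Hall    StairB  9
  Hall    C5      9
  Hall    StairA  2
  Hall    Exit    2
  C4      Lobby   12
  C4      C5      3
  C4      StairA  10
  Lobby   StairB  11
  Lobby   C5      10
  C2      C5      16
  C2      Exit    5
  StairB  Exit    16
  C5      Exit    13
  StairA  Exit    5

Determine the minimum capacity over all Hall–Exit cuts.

Augment Hall→Exit: bottleneck 2, flow now 2.
Augment Hall→C2→Exit: bottleneck 5, flow now 7.
Augment Hall→StairB→Exit: bottleneck 9, flow now 16.
Augment Hall→C5→Exit: bottleneck 9, flow now 25.
Augment Hall→StairA→Exit: bottleneck 2, flow now 27.
Augment Hall→Lobby→StairB→Exit: bottleneck 7, flow now 34.
Augment Hall→Lobby→C5→Exit: bottleneck 4, flow now 38.
No augmenting path remains; maximum flow = 38.
By max-flow min-cut, the minimum cut capacity equals the max flow.
In the residual graph, reachable from Hall: {Hall, Lobby, C2, StairB, C5}.
Min-cut edges: Hall→StairA (2), Hall→Exit (2), C2→Exit (5), StairB→Exit (16), C5→Exit (13); capacity 2 + 2 + 5 + 16 + 13 = 38.

38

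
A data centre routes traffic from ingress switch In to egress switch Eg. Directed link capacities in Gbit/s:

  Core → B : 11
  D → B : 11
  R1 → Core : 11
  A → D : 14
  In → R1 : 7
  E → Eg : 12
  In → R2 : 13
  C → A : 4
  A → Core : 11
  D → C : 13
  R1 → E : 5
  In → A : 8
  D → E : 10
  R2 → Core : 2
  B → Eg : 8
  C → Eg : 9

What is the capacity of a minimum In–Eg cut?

17

Augment In→R1→E→Eg: bottleneck 5, flow now 5.
Augment In→R2→Core→B→Eg: bottleneck 2, flow now 7.
Augment In→A→D→E→Eg: bottleneck 7, flow now 14.
Augment In→A→D→C→Eg: bottleneck 1, flow now 15.
Augment In→R1→Core→B→Eg: bottleneck 2, flow now 17.
No augmenting path remains; maximum flow = 17.
By max-flow min-cut, the minimum cut capacity equals the max flow.
In the residual graph, reachable from In: {In, R2}.
Min-cut edges: In→A (8), In→R1 (7), R2→Core (2); capacity 8 + 7 + 2 = 17.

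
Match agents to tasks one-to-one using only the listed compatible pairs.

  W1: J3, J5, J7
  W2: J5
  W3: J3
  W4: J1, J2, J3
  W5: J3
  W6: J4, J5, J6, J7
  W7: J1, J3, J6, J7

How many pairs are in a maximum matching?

Unit-capacity flow: source→left, listed edges, right→sink; max matching = max flow.
Augmenting path W1→J3 (+1); matched 1.
Augmenting path W2→J5 (+1); matched 2.
Augmenting path W4→J1 (+1); matched 3.
Augmenting path W6→J4 (+1); matched 4.
Augmenting path W7→J6 (+1); matched 5.
Augmenting path W3→J3→W1→J7 (+1); matched 6.
No augmenting path remains; maximum matching = 6.
König certificate: {W1, W2, W4, W6, W7, J3} is a vertex cover of size 6 (every listed pair touches it), so no matching can be larger.

6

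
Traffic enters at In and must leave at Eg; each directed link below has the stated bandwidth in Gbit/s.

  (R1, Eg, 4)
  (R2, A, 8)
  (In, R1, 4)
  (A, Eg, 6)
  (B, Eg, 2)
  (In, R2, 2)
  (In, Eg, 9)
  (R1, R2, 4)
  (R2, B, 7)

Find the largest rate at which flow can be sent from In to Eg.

Augment In→Eg: bottleneck 9, flow now 9.
Augment In→R1→Eg: bottleneck 4, flow now 13.
Augment In→R2→B→Eg: bottleneck 2, flow now 15.
No augmenting path remains; maximum flow = 15.
In the residual graph, reachable from In: {In}.
Min-cut edges: In→R2 (2), In→R1 (4), In→Eg (9); capacity 2 + 4 + 9 = 15.
This cut is saturated, so no flow can exceed 15.

15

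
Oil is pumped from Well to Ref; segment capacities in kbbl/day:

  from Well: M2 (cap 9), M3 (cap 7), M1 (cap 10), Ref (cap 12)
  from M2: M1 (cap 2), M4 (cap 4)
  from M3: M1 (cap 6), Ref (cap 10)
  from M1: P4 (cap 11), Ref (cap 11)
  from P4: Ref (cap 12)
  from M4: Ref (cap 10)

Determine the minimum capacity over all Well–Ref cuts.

Augment Well→Ref: bottleneck 12, flow now 12.
Augment Well→M3→Ref: bottleneck 7, flow now 19.
Augment Well→M1→Ref: bottleneck 10, flow now 29.
Augment Well→M2→M1→Ref: bottleneck 1, flow now 30.
Augment Well→M2→M4→Ref: bottleneck 4, flow now 34.
Augment Well→M2→M1→P4→Ref: bottleneck 1, flow now 35.
No augmenting path remains; maximum flow = 35.
By max-flow min-cut, the minimum cut capacity equals the max flow.
In the residual graph, reachable from Well: {Well, M2}.
Min-cut edges: Well→M3 (7), Well→M1 (10), Well→Ref (12), M2→M1 (2), M2→M4 (4); capacity 7 + 10 + 12 + 2 + 4 = 35.

35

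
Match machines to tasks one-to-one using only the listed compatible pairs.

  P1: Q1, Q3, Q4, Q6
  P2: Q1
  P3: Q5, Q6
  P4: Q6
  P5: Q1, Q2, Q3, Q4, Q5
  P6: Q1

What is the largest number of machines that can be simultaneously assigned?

5

Unit-capacity flow: source→left, listed edges, right→sink; max matching = max flow.
Augmenting path P1→Q1 (+1); matched 1.
Augmenting path P3→Q5 (+1); matched 2.
Augmenting path P4→Q6 (+1); matched 3.
Augmenting path P5→Q2 (+1); matched 4.
Augmenting path P2→Q1→P1→Q3 (+1); matched 5.
No augmenting path remains; maximum matching = 5.
König certificate: {P1, P3, P4, P5, Q1} is a vertex cover of size 5 (every listed pair touches it), so no matching can be larger.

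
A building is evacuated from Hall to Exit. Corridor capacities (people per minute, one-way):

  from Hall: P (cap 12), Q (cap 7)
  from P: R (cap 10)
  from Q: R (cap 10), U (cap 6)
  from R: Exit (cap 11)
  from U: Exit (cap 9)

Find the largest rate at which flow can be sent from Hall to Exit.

Augment Hall→P→R→Exit: bottleneck 10, flow now 10.
Augment Hall→Q→R→Exit: bottleneck 1, flow now 11.
Augment Hall→Q→U→Exit: bottleneck 6, flow now 17.
No augmenting path remains; maximum flow = 17.
In the residual graph, reachable from Hall: {Hall, P}.
Min-cut edges: Hall→Q (7), P→R (10); capacity 7 + 10 = 17.
This cut is saturated, so no flow can exceed 17.

17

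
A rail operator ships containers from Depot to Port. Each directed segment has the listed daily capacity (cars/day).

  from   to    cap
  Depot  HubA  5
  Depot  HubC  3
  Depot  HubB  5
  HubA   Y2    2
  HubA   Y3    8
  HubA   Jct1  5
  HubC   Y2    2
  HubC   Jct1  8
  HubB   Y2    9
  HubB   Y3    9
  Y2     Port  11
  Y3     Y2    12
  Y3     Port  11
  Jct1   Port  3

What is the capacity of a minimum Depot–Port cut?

Augment Depot→HubA→Y2→Port: bottleneck 2, flow now 2.
Augment Depot→HubA→Y3→Port: bottleneck 3, flow now 5.
Augment Depot→HubC→Y2→Port: bottleneck 2, flow now 7.
Augment Depot→HubC→Jct1→Port: bottleneck 1, flow now 8.
Augment Depot→HubB→Y2→Port: bottleneck 5, flow now 13.
No augmenting path remains; maximum flow = 13.
By max-flow min-cut, the minimum cut capacity equals the max flow.
In the residual graph, reachable from Depot: {Depot}.
Min-cut edges: Depot→HubA (5), Depot→HubC (3), Depot→HubB (5); capacity 5 + 3 + 5 = 13.

13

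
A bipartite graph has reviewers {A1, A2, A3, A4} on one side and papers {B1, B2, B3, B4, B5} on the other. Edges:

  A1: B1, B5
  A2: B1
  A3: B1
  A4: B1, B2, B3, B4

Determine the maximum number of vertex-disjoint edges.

3

Unit-capacity flow: source→left, listed edges, right→sink; max matching = max flow.
Augmenting path A1→B1 (+1); matched 1.
Augmenting path A4→B2 (+1); matched 2.
Augmenting path A2→B1→A1→B5 (+1); matched 3.
No augmenting path remains; maximum matching = 3.
König certificate: {A1, A4, B1} is a vertex cover of size 3 (every listed pair touches it), so no matching can be larger.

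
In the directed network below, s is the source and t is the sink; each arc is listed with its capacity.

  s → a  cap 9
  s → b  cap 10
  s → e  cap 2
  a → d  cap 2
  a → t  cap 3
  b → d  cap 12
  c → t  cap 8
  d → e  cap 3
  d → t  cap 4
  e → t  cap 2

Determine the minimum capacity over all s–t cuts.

9

Augment s→a→t: bottleneck 3, flow now 3.
Augment s→e→t: bottleneck 2, flow now 5.
Augment s→a→d→t: bottleneck 2, flow now 7.
Augment s→b→d→t: bottleneck 2, flow now 9.
No augmenting path remains; maximum flow = 9.
By max-flow min-cut, the minimum cut capacity equals the max flow.
In the residual graph, reachable from s: {s, a, b, d, e}.
Min-cut edges: a→t (3), d→t (4), e→t (2); capacity 3 + 4 + 2 = 9.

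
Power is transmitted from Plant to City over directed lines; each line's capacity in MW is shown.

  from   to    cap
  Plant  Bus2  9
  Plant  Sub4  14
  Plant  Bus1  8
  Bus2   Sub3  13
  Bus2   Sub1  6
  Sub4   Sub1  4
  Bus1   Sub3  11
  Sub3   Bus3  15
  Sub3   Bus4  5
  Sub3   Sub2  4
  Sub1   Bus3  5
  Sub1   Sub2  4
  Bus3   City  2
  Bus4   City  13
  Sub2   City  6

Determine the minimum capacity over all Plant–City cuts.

Augment Plant→Bus2→Sub3→Bus3→City: bottleneck 2, flow now 2.
Augment Plant→Bus2→Sub3→Bus4→City: bottleneck 5, flow now 7.
Augment Plant→Bus2→Sub3→Sub2→City: bottleneck 2, flow now 9.
Augment Plant→Sub4→Sub1→Sub2→City: bottleneck 4, flow now 13.
No augmenting path remains; maximum flow = 13.
By max-flow min-cut, the minimum cut capacity equals the max flow.
In the residual graph, reachable from Plant: {Plant, Bus2, Sub4, Bus1, Sub3, Sub1, Bus3, Sub2}.
Min-cut edges: Sub3→Bus4 (5), Bus3→City (2), Sub2→City (6); capacity 5 + 2 + 6 = 13.

13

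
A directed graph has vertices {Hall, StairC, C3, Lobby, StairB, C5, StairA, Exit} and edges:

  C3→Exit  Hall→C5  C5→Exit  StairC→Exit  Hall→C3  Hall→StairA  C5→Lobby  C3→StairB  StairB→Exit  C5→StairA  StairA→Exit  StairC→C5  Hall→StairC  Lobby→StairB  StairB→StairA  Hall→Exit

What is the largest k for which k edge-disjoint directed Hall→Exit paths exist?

Assign every edge capacity 1; by Menger, the answer equals the max flow.
Path Hall→Exit (+1); total 1.
Path Hall→StairC→Exit (+1); total 2.
Path Hall→C3→Exit (+1); total 3.
Path Hall→C5→Exit (+1); total 4.
Path Hall→StairA→Exit (+1); total 5.
No residual Hall→Exit path; max flow = 5.
Certifying cut of size 5: {Hall→C3, Hall→C5, Hall→Exit, Hall→StairA, Hall→StairC}.

5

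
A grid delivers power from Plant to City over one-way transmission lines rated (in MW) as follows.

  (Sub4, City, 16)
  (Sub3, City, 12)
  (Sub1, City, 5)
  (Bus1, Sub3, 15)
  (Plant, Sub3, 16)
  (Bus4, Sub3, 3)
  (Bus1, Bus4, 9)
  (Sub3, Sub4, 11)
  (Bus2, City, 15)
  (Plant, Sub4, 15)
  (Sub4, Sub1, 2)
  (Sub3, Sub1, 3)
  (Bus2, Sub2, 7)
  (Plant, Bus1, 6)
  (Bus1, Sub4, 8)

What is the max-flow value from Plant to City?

Augment Plant→Sub3→City: bottleneck 12, flow now 12.
Augment Plant→Sub4→City: bottleneck 15, flow now 27.
Augment Plant→Bus1→Sub4→City: bottleneck 1, flow now 28.
Augment Plant→Sub3→Sub1→City: bottleneck 3, flow now 31.
Augment Plant→Bus1→Sub4→Sub1→City: bottleneck 2, flow now 33.
No augmenting path remains; maximum flow = 33.
In the residual graph, reachable from Plant: {Plant, Bus1, Bus4, Sub3, Sub4}.
Min-cut edges: Sub3→Sub1 (3), Sub3→City (12), Sub4→Sub1 (2), Sub4→City (16); capacity 3 + 12 + 2 + 16 = 33.
This cut is saturated, so no flow can exceed 33.

33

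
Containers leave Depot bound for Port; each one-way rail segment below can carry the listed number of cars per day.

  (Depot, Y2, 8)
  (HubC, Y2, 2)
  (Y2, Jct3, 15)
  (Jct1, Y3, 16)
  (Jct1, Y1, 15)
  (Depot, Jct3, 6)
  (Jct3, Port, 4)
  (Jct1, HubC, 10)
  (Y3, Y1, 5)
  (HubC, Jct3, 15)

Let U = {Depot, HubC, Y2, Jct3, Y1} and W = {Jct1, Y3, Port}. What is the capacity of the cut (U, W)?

4

Edges leaving {Depot, HubC, Y2, Jct3, Y1}: Jct3→Port (4).
Cut capacity = 4 = 4.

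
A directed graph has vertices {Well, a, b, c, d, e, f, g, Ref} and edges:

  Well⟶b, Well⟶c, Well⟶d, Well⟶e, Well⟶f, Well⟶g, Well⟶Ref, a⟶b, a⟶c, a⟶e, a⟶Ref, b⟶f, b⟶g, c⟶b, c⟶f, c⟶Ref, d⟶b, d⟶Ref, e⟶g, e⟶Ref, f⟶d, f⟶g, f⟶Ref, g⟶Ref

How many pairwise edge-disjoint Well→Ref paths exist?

Assign every edge capacity 1; by Menger, the answer equals the max flow.
Path Well→Ref (+1); total 1.
Path Well→c→Ref (+1); total 2.
Path Well→d→Ref (+1); total 3.
Path Well→e→Ref (+1); total 4.
Path Well→f→Ref (+1); total 5.
Path Well→g→Ref (+1); total 6.
No residual Well→Ref path; max flow = 6.
Certifying cut of size 6: {Well→Ref, Well→c, Well→e, d→Ref, f→Ref, g→Ref}.

6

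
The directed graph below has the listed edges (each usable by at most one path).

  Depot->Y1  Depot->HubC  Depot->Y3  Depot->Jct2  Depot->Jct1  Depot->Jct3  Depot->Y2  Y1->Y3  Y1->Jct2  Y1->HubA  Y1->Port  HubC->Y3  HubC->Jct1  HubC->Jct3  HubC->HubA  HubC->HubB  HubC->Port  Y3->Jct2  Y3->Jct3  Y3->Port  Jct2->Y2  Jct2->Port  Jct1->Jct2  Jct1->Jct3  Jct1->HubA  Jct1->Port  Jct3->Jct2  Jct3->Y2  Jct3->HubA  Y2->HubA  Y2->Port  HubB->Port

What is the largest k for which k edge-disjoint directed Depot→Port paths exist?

Assign every edge capacity 1; by Menger, the answer equals the max flow.
Path Depot→Y1→Port (+1); total 1.
Path Depot→HubC→Port (+1); total 2.
Path Depot→Y3→Port (+1); total 3.
Path Depot→Jct2→Port (+1); total 4.
Path Depot→Jct1→Port (+1); total 5.
Path Depot→Y2→Port (+1); total 6.
No residual Depot→Port path; max flow = 6.
Certifying cut of size 6: {Depot→HubC, Depot→Jct1, Depot→Y1, Depot→Y3, Jct2→Port, Y2→Port}.

6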